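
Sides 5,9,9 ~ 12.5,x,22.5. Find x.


Scale factor = 12.5/5 = 2.5
Missing side = 9 × 2.5
= 22.5

22.5


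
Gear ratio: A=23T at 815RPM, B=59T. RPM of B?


Gear ratio = 23:59 = 23:59
RPM_B = RPM_A × (teeth_A / teeth_B)
= 815 × (23/59)
= 317.7 RPM

317.7 RPM


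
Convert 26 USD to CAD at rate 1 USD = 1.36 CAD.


Amount × rate = 26 × 1.36
= 35.36 CAD

35.36 CAD


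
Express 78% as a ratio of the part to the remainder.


78% means 78 parts out of 100; remainder = 22
Part : remainder = 78:22
GCD = 2
= 39:11

39:11


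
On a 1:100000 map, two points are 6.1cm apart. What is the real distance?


Real distance = map distance × scale
= 6.1cm × 100000
= 610000 cm = 6100.0 m
= 6.100 km

6.100 km


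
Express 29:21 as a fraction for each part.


Total parts = 29 + 21 = 50
First part: 29/50 = 29/50
Second part: 21/50 = 21/50
= 29/50 and 21/50

29/50 and 21/50


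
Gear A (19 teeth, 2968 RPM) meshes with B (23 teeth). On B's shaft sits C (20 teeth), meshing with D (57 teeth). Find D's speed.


Stage 1: RPM_B = RPM_A × t_A/t_B = 2968 × 19/23 = 56392/23 ≈ 2451.83
B and C share a shaft → RPM_C = RPM_B
Stage 2: RPM_D = RPM_C × t_C/t_D = RPM_A × (t_A×t_C)/(t_B×t_D)
Overall ratio = (19×20)/(23×57) = 380/1311
RPM_D = 2968 × 380/1311 = 1127840/1311
≈ 860.29 RPM

860.29 RPM


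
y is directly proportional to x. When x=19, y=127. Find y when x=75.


Direct proportion: y/x = constant
k = 127/19 ≈ 6.6842
y₂ = k × 75 = 127 × 75 / 19 = 9525/19
≈ 501.32

501.32


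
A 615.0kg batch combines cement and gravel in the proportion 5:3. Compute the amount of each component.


Total parts = 5 + 3 = 8
cement: 615.0 × 5/8 = 384.4kg
gravel: 615.0 × 3/8 = 230.6kg
= 384.4kg and 230.6kg

384.4kg and 230.6kg


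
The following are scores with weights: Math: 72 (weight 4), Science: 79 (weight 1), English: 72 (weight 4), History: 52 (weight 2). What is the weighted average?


Numerator = 72×4 + 79×1 + 72×4 + 52×2
= 288 + 79 + 288 + 104
= 759
Total weight = 11
Weighted avg = 759/11
= 69.00

69.00


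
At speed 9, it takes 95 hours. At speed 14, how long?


Inverse proportion: x × y = constant
k = 9 × 95 = 855
y₂ = k / 14 = 855 / 14
= 61.07

61.07


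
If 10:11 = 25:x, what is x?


Cross multiply: 10 × x = 11 × 25
10x = 275
x = 275 / 10
= 27.50

27.50


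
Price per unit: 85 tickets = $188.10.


Unit rate = total / quantity
= 188.10 / 85
= $2.21 per unit

$2.21 per unit


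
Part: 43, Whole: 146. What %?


Percentage = (part / whole) × 100
= (43 / 146) × 100
≈ 29.45%

29.45%


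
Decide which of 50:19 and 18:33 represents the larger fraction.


50/19 = 2.6316
18/33 = 0.5455
2.6316 > 0.5455, so 50:19 is greater
= 50:19

50:19


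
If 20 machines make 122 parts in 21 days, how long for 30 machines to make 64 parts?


Days ∝ work / workers, so d₂ = d₁ × (m₁/m₂) × (w₂/w₁)
Workers factor (inverse): 20/30 ≈ 0.6667
Work factor (direct): 64/122 ≈ 0.5246
d₂ = 21 × 20/30 × 64/122 = (21 × 20 × 64) / (30 × 122) = 26880/3660
≈ 7.34 days

7.34 days


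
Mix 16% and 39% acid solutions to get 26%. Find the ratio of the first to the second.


Let x parts of 16% mix with y parts of 39%.
16x + 39y = 26(x + y)
16x + 39y = 26x + 26y
x(16 - 26) = y(26 - 39)
x/y = (39 - 26)/(26 - 16) = 13/10
Simplify: 13:10
= 13:10

13:10


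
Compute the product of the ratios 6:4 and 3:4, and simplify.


Compound ratio = (6×3) : (4×4)
= 18:16
GCD = 2
= 9:8

9:8


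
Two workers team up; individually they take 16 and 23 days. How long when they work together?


Rate of A = 1/16 per day
Rate of B = 1/23 per day
Combined rate = 1/16 + 1/23 = 39/368 ≈ 0.1060 per day
Days = 1 / combined rate = 368/39
≈ 9.44 days

9.44 days


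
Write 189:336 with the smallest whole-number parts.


GCD(189, 336) = 21
189/21 : 336/21
= 9:16

9:16


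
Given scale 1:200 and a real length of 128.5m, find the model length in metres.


Model size = real / scale
= 128.5 / 200
= 0.6425 m

0.6425 m


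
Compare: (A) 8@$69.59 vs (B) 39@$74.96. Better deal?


Deal A: $69.59/8 = $8.6988/unit
Deal B: $74.96/39 = $1.9221/unit
B is cheaper per unit
= Deal B

Deal B


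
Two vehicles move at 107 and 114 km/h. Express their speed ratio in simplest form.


Ratio = 107:114
GCD = 1
Simplified = 107:114
Time ratio (same distance) = 114:107
Speed ratio = 107:114

107:114


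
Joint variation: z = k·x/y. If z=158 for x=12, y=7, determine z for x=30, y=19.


z = k·x/y
Solve for k using the known point: k = z·y/x = 158×7/12 = 1106/12 ≈ 92.1667
Now evaluate at x=30, y=19:
z = k × 30 / 19 = (1106 × 30) / (12 × 19) = 33180/228
≈ 145.5263

145.5263


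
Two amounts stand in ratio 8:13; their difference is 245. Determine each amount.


Let A = 8k, B = 13k.
13k - 8k = 245
5k = 245 → k = 245/5 = 49
A = 8×49 = 392, B = 13×49 = 637
= A = 392, B = 637

A = 392, B = 637


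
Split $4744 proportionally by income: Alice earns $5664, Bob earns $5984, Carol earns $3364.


Total income = 5664 + 5984 + 3364 = $15012
Alice: $4744 × 5664/15012 = $1789.90
Bob: $4744 × 5984/15012 = $1891.03
Carol: $4744 × 3364/15012 = $1063.07
= Alice: $1789.90, Bob: $1891.03, Carol: $1063.07

Alice: $1789.90, Bob: $1891.03, Carol: $1063.07


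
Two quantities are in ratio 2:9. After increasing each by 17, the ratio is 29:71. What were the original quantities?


Let A = 2k, B = 9k.
(2k + 17) / (9k + 17) = 29/71
Cross-multiply: 71(2k + 17) = 29(9k + 17)
142k + 1207 = 261k + 493
142k - 261k = 493 - 1207
-119k = -714
k = -714/-119 = 6
A = 2×6 = 12, B = 9×6 = 54
= A = 12, B = 54

A = 12, B = 54


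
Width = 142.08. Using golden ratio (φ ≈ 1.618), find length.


φ = (1 + √5) / 2 ≈ 1.618
Length = width × φ = 142.08 × 1.618 = 229.88544
≈ 229.89

229.89


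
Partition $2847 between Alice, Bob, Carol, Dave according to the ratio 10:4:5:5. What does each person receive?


Total parts = 10 + 4 + 5 + 5 = 24
Alice: 2847 × 10/24 = 1186.25
Bob: 2847 × 4/24 = 474.50
Carol: 2847 × 5/24 = 593.13
Dave: 2847 × 5/24 = 593.13
= Alice: $1186.25, Bob: $474.50, Carol: $593.13, Dave: $593.13

Alice: $1186.25, Bob: $474.50, Carol: $593.13, Dave: $593.13


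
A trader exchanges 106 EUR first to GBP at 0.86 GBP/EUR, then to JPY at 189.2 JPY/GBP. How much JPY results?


Step 1: 106 EUR × 0.86 = 91.16 GBP
Step 2: 91.16 GBP × 189.2 = 17247.47 JPY
Implied rate EUR→JPY = 0.86 × 189.2 = 162.7120
= 17247.47 JPY

17247.47 JPY


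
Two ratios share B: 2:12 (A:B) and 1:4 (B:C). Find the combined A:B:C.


Match B: multiply A:B by 1 → 2:12
Multiply B:C by 12 → 12:48
Combined: 2:12:48
GCD = 2
= 1:6:24

1:6:24


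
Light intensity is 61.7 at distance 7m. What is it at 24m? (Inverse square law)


I₁d₁² = I₂d₂²
I₂ = I₁ × (d₁/d₂)²
= 61.7 × (7/24)²
= 61.7 × 49/576
= 3023.3/576
≈ 5.2488

5.2488


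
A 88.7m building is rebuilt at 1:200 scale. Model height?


Model size = real / scale
= 88.7 / 200
= 0.4435 m

0.4435 m


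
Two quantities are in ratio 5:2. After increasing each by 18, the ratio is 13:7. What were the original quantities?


Let A = 5k, B = 2k.
(5k + 18) / (2k + 18) = 13/7
Cross-multiply: 7(5k + 18) = 13(2k + 18)
35k + 126 = 26k + 234
35k - 26k = 234 - 126
9k = 108
k = 108/9 = 12
A = 5×12 = 60, B = 2×12 = 24
= A = 60, B = 24

A = 60, B = 24


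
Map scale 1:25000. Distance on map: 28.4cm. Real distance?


Real distance = map distance × scale
= 28.4cm × 25000
= 710000 cm = 7100.0 m
= 7.100 km

7.100 km


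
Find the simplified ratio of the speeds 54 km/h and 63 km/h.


Ratio = 54:63
GCD = 9
Simplified = 6:7
Time ratio (same distance) = 7:6
Speed ratio = 6:7

6:7


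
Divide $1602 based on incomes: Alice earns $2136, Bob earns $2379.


Total income = 2136 + 2379 = $4515
Alice: $1602 × 2136/4515 = $757.89
Bob: $1602 × 2379/4515 = $844.11
= Alice: $757.89, Bob: $844.11

Alice: $757.89, Bob: $844.11


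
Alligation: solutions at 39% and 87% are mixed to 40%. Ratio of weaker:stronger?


Let x parts of 39% mix with y parts of 87%.
39x + 87y = 40(x + y)
39x + 87y = 40x + 40y
x(39 - 40) = y(40 - 87)
x/y = (87 - 40)/(40 - 39) = 47/1
Simplify: 47:1
= 47:1

47:1


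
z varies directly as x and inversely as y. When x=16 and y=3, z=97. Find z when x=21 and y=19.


z = k·x/y
Solve for k using the known point: k = z·y/x = 97×3/16 = 291/16 = 18.1875
Now evaluate at x=21, y=19:
z = k × 21 / 19 = (291 × 21) / (16 × 19) = 6111/304
≈ 20.1020

20.1020


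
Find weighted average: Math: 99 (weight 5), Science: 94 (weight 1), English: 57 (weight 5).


Numerator = 99×5 + 94×1 + 57×5
= 495 + 94 + 285
= 874
Total weight = 11
Weighted avg = 874/11
= 79.45

79.45


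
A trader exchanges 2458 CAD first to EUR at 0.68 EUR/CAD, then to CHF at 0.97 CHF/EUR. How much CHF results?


Step 1: 2458 CAD × 0.68 = 1671.44 EUR
Step 2: 1671.44 EUR × 0.97 = 1621.30 CHF
Implied rate CAD→CHF = 0.68 × 0.97 = 0.6596
= 1621.30 CHF

1621.30 CHF


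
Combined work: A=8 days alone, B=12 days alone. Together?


Rate of A = 1/8 per day
Rate of B = 1/12 per day
Combined rate = 1/8 + 1/12 = 20/96 ≈ 0.2083 per day
Days = 1 / combined rate = 96/20
= 4.80 days

4.80 days


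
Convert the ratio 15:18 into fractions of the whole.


Total parts = 15 + 18 = 33
First part: 15/33 = 5/11
Second part: 18/33 = 6/11
= 5/11 and 6/11

5/11 and 6/11


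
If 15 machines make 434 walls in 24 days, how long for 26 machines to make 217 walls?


Days ∝ work / workers, so d₂ = d₁ × (m₁/m₂) × (w₂/w₁)
Workers factor (inverse): 15/26 ≈ 0.5769
Work factor (direct): 217/434 = 0.5000
d₂ = 24 × 15/26 × 217/434 = (24 × 15 × 217) / (26 × 434) = 78120/11284
≈ 6.92 days

6.92 days


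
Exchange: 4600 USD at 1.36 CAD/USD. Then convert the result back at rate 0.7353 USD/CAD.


Amount × rate = 4600 × 1.36 = 6256.00 CAD
Round-trip: 6256.00 × 0.7353 = 4600.04 USD
= 6256.00 CAD, then 4600.04 USD

6256.00 CAD, then 4600.04 USD


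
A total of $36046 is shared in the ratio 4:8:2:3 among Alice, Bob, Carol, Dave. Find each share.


Total parts = 4 + 8 + 2 + 3 = 17
Alice: 36046 × 4/17 = 8481.41
Bob: 36046 × 8/17 = 16962.82
Carol: 36046 × 2/17 = 4240.71
Dave: 36046 × 3/17 = 6361.06
= Alice: $8481.41, Bob: $16962.82, Carol: $4240.71, Dave: $6361.06

Alice: $8481.41, Bob: $16962.82, Carol: $4240.71, Dave: $6361.06


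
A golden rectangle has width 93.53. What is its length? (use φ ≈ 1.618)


φ = (1 + √5) / 2 ≈ 1.618
Length = width × φ = 93.53 × 1.618 = 151.33154
≈ 151.33

151.33


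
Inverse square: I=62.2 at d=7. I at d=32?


I₁d₁² = I₂d₂²
I₂ = I₁ × (d₁/d₂)²
= 62.2 × (7/32)²
= 62.2 × 49/1024
= 3047.8/1024
≈ 2.9764

2.9764


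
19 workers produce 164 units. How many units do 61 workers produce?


Direct proportion: y/x = constant
k = 164/19 ≈ 8.6316
y₂ = k × 61 = 164 × 61 / 19 = 10004/19
≈ 526.53

526.53


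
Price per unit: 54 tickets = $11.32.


Unit rate = total / quantity
= 11.32 / 54
= $0.21 per unit

$0.21 per unit


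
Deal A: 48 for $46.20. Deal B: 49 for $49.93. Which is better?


Deal A: $46.20/48 = $0.9625/unit
Deal B: $49.93/49 = $1.0190/unit
A is cheaper per unit
= Deal A

Deal A


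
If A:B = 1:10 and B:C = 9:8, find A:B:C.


Match B: multiply A:B by 9 → 9:90
Multiply B:C by 10 → 90:80
Combined: 9:90:80
GCD = 1
= 9:90:80

9:90:80


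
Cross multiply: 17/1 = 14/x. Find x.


Cross multiply: 17 × x = 1 × 14
17x = 14
x = 14 / 17
= 0.82

0.82


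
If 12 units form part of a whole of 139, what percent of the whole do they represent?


Percentage = (part / whole) × 100
= (12 / 139) × 100
≈ 8.63%

8.63%


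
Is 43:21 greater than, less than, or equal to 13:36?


43/21 = 2.0476
13/36 = 0.3611
2.0476 > 0.3611, so 43:21 is greater
= greater than

greater than


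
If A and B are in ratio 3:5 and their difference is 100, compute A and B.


Let A = 3k, B = 5k.
5k - 3k = 100
2k = 100 → k = 100/2 = 50
A = 3×50 = 150, B = 5×50 = 250
= A = 150, B = 250

A = 150, B = 250


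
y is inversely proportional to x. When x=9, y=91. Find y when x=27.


Inverse proportion: x × y = constant
k = 9 × 91 = 819
y₂ = k / 27 = 819 / 27
= 30.33

30.33


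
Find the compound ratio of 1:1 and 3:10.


Compound ratio = (1×3) : (1×10)
= 3:10
GCD = 1
= 3:10

3:10


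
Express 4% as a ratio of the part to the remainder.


4% means 4 parts out of 100; remainder = 96
Part : remainder = 4:96
GCD = 4
= 1:24

1:24


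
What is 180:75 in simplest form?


GCD(180, 75) = 15
180/15 : 75/15
= 12:5

12:5


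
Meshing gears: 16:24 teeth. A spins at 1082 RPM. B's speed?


Gear ratio = 16:24 = 2:3
RPM_B = RPM_A × (teeth_A / teeth_B)
= 1082 × (16/24)
= 721.3 RPM

721.3 RPM


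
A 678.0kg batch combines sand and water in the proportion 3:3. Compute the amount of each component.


Total parts = 3 + 3 = 6
sand: 678.0 × 3/6 = 339.0kg
water: 678.0 × 3/6 = 339.0kg
= 339.0kg and 339.0kg

339.0kg and 339.0kg


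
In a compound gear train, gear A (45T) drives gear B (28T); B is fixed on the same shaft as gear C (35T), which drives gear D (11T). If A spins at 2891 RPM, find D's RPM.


Stage 1: RPM_B = RPM_A × t_A/t_B = 2891 × 45/28 = 130095/28 = 4646.25
B and C share a shaft → RPM_C = RPM_B
Stage 2: RPM_D = RPM_C × t_C/t_D = RPM_A × (t_A×t_C)/(t_B×t_D)
Overall ratio = (45×35)/(28×11) = 1575/308
RPM_D = 2891 × 1575/308 = 4553325/308
≈ 14783.52 RPM

14783.52 RPM


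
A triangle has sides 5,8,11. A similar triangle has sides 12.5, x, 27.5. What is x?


Scale factor = 12.5/5 = 2.5
Missing side = 8 × 2.5
= 20.0

20.0


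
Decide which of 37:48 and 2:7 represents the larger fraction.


37/48 = 0.7708
2/7 = 0.2857
0.7708 > 0.2857, so 37:48 is greater
= 37:48

37:48


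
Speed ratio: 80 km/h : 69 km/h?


Ratio = 80:69
GCD = 1
Simplified = 80:69
Time ratio (same distance) = 69:80
Speed ratio = 80:69

80:69


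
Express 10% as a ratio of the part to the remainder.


10% means 10 parts out of 100; remainder = 90
Part : remainder = 10:90
GCD = 10
= 1:9

1:9


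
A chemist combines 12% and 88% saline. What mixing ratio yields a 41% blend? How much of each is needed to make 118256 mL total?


Let x parts of 12% mix with y parts of 88%.
12x + 88y = 41(x + y)
12x + 88y = 41x + 41y
x(12 - 41) = y(41 - 88)
x/y = (88 - 41)/(41 - 12) = 47/29
Simplify: 47:29
Total parts = 76; one part = 118256/76 = 1556.00 mL
12% solution: 47×1556.00 = 73132.00 mL
88% solution: 29×1556.00 = 45124.00 mL
= ratio 47:29; 73132.00 mL and 45124.00 mL

ratio 47:29; 73132.00 mL and 45124.00 mL


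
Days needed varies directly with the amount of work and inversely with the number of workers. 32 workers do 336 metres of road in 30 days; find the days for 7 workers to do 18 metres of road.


Days ∝ work / workers, so d₂ = d₁ × (m₁/m₂) × (w₂/w₁)
Workers factor (inverse): 32/7 ≈ 4.5714
Work factor (direct): 18/336 ≈ 0.0536
d₂ = 30 × 32/7 × 18/336 = (30 × 32 × 18) / (7 × 336) = 17280/2352
≈ 7.35 days

7.35 days


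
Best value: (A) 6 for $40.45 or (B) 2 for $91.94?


Deal A: $40.45/6 = $6.7417/unit
Deal B: $91.94/2 = $45.9700/unit
A is cheaper per unit
= Deal A

Deal A


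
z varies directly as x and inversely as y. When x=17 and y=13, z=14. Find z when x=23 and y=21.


z = k·x/y
Solve for k using the known point: k = z·y/x = 14×13/17 = 182/17 ≈ 10.7059
Now evaluate at x=23, y=21:
z = k × 23 / 21 = (182 × 23) / (17 × 21) = 4186/357
≈ 11.7255

11.7255


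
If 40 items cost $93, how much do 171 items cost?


Direct proportion: y/x = constant
k = 93/40 = 2.3250
y₂ = k × 171 = 93 × 171 / 40 = 15903/40
≈ 397.58

397.58


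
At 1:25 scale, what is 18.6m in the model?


Model size = real / scale
= 18.6 / 25
= 0.7440 m

0.7440 m


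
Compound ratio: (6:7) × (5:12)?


Compound ratio = (6×5) : (7×12)
= 30:84
GCD = 6
= 5:14

5:14


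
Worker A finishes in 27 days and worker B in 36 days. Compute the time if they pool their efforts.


Rate of A = 1/27 per day
Rate of B = 1/36 per day
Combined rate = 1/27 + 1/36 = 63/972 ≈ 0.0648 per day
Days = 1 / combined rate = 972/63
≈ 15.43 days

15.43 days


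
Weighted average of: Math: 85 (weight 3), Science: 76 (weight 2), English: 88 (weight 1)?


Numerator = 85×3 + 76×2 + 88×1
= 255 + 152 + 88
= 495
Total weight = 6
Weighted avg = 495/6
= 82.50

82.50


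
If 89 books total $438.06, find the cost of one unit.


Unit rate = total / quantity
= 438.06 / 89
= $4.92 per unit

$4.92 per unit


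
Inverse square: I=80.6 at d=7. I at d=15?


I₁d₁² = I₂d₂²
I₂ = I₁ × (d₁/d₂)²
= 80.6 × (7/15)²
= 80.6 × 49/225
= 3949.4/225
≈ 17.5529

17.5529


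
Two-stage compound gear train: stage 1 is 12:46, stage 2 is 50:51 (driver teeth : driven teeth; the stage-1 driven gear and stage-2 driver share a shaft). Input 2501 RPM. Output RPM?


Stage 1: RPM_B = RPM_A × t_A/t_B = 2501 × 12/46 = 30012/46 ≈ 652.43
B and C share a shaft → RPM_C = RPM_B
Stage 2: RPM_D = RPM_C × t_C/t_D = RPM_A × (t_A×t_C)/(t_B×t_D)
Overall ratio = (12×50)/(46×51) = 600/2346
RPM_D = 2501 × 600/2346 = 1500600/2346
≈ 639.64 RPM

639.64 RPM


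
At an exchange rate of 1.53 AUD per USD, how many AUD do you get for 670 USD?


Amount × rate = 670 × 1.53
= 1025.10 AUD

1025.10 AUD


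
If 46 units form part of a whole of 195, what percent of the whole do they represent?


Percentage = (part / whole) × 100
= (46 / 195) × 100
≈ 23.59%

23.59%


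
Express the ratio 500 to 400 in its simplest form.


GCD(500, 400) = 100
500/100 : 400/100
= 5:4

5:4


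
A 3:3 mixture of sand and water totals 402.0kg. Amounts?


Total parts = 3 + 3 = 6
sand: 402.0 × 3/6 = 201.0kg
water: 402.0 × 3/6 = 201.0kg
= 201.0kg and 201.0kg

201.0kg and 201.0kg


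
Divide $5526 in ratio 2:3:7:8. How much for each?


Total parts = 2 + 3 + 7 + 8 = 20
Part 1: 5526 × 2/20 = 552.60
Part 2: 5526 × 3/20 = 828.90
Part 3: 5526 × 7/20 = 1934.10
Part 4: 5526 × 8/20 = 2210.40
= Part 1: $552.60, Part 2: $828.90, Part 3: $1934.10, Part 4: $2210.40

Part 1: $552.60, Part 2: $828.90, Part 3: $1934.10, Part 4: $2210.40


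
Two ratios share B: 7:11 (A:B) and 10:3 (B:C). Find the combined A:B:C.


Match B: multiply A:B by 10 → 70:110
Multiply B:C by 11 → 110:33
Combined: 70:110:33
GCD = 1
= 70:110:33

70:110:33


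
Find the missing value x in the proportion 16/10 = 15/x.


Cross multiply: 16 × x = 10 × 15
16x = 150
x = 150 / 16
= 9.38

9.38


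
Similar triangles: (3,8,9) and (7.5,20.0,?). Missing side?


Scale factor = 7.5/3 = 2.5
Missing side = 9 × 2.5
= 22.5

22.5


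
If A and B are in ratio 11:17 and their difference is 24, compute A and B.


Let A = 11k, B = 17k.
17k - 11k = 24
6k = 24 → k = 24/6 = 4
A = 11×4 = 44, B = 17×4 = 68
= A = 44, B = 68

A = 44, B = 68


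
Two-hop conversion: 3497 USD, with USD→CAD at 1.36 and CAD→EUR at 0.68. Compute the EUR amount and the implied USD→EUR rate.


Step 1: 3497 USD × 1.36 = 4755.92 CAD
Step 2: 4755.92 CAD × 0.68 = 3234.03 EUR
Implied rate USD→EUR = 1.36 × 0.68 = 0.9248
= 3234.03 EUR; implied rate 0.9248 EUR/USD

3234.03 EUR; implied rate 0.9248 EUR/USD


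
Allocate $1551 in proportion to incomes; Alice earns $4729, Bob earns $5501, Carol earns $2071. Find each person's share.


Total income = 4729 + 5501 + 2071 = $12301
Alice: $1551 × 4729/12301 = $596.27
Bob: $1551 × 5501/12301 = $693.61
Carol: $1551 × 2071/12301 = $261.13
= Alice: $596.27, Bob: $693.61, Carol: $261.13

Alice: $596.27, Bob: $693.61, Carol: $261.13


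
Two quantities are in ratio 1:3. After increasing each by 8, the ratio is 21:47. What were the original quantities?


Let A = 1k, B = 3k.
(1k + 8) / (3k + 8) = 21/47
Cross-multiply: 47(1k + 8) = 21(3k + 8)
47k + 376 = 63k + 168
47k - 63k = 168 - 376
-16k = -208
k = -208/-16 = 13
A = 1×13 = 13, B = 3×13 = 39
= A = 13, B = 39

A = 13, B = 39


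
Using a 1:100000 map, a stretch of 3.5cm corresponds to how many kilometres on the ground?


Real distance = map distance × scale
= 3.5cm × 100000
= 350000 cm = 3500.0 m
= 3.500 km

3.500 km


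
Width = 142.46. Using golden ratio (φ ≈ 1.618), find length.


φ = (1 + √5) / 2 ≈ 1.618
Length = width × φ = 142.46 × 1.618 = 230.50028
≈ 230.50

230.50


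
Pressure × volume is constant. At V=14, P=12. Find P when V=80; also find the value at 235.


Inverse proportion: x × y = constant
k = 14 × 12 = 168
At x=80: k/80 = 2.10
At x=235: k/235 = 0.71
= 2.10 and 0.71

2.10 and 0.71


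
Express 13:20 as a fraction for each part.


Total parts = 13 + 20 = 33
First part: 13/33 = 13/33
Second part: 20/33 = 20/33
= 13/33 and 20/33

13/33 and 20/33


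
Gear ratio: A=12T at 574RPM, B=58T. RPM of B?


Gear ratio = 12:58 = 6:29
RPM_B = RPM_A × (teeth_A / teeth_B)
= 574 × (12/58)
= 118.8 RPM

118.8 RPM


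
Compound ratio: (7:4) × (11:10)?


Compound ratio = (7×11) : (4×10)
= 77:40
GCD = 1
= 77:40

77:40


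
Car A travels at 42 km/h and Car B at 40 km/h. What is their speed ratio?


Ratio = 42:40
GCD = 2
Simplified = 21:20
Time ratio (same distance) = 20:21
Speed ratio = 21:20

21:20


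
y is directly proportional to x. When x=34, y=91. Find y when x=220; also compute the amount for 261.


Direct proportion: y/x = constant
k = 91/34 ≈ 2.6765
y at x=220: k × 220 = 91 × 220 / 34 = 20020/34 ≈ 588.82
y at x=261: k × 261 = 91 × 261 / 34 = 23751/34 ≈ 698.56
= 588.82 and 698.56

588.82 and 698.56


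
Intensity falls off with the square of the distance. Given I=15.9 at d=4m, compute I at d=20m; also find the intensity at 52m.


I₁d₁² = I₂d₂²
I at 20m = 15.9 × (4/20)² = 15.9 × 16/400 = 254.4/400 = 0.6360
I at 52m = 15.9 × (4/52)² = 15.9 × 16/2704 = 254.4/2704 ≈ 0.0941
= 0.6360 and 0.0941

0.6360 and 0.0941


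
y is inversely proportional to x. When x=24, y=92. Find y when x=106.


Inverse proportion: x × y = constant
k = 24 × 92 = 2208
y₂ = k / 106 = 2208 / 106
= 20.83

20.83


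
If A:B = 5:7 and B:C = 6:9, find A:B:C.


Match B: multiply A:B by 6 → 30:42
Multiply B:C by 7 → 42:63
Combined: 30:42:63
GCD = 3
= 10:14:21

10:14:21


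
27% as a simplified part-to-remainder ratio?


27% means 27 parts out of 100; remainder = 73
Part : remainder = 27:73
GCD = 1
= 27:73

27:73


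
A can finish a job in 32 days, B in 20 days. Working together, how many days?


Rate of A = 1/32 per day
Rate of B = 1/20 per day
Combined rate = 1/32 + 1/20 = 52/640 ≈ 0.0813 per day
Days = 1 / combined rate = 640/52
≈ 12.31 days

12.31 days


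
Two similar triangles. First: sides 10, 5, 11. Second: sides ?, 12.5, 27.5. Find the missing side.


Scale factor = 12.5/5 = 2.5
Missing side = 10 × 2.5
= 25.0

25.0


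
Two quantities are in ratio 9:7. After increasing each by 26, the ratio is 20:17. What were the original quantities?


Let A = 9k, B = 7k.
(9k + 26) / (7k + 26) = 20/17
Cross-multiply: 17(9k + 26) = 20(7k + 26)
153k + 442 = 140k + 520
153k - 140k = 520 - 442
13k = 78
k = 78/13 = 6
A = 9×6 = 54, B = 7×6 = 42
= A = 54, B = 42

A = 54, B = 42


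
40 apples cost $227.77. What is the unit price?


Unit rate = total / quantity
= 227.77 / 40
= $5.69 per unit

$5.69 per unit


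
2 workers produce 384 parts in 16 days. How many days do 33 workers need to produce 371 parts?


Days ∝ work / workers, so d₂ = d₁ × (m₁/m₂) × (w₂/w₁)
Workers factor (inverse): 2/33 ≈ 0.0606
Work factor (direct): 371/384 ≈ 0.9661
d₂ = 16 × 2/33 × 371/384 = (16 × 2 × 371) / (33 × 384) = 11872/12672
≈ 0.94 days

0.94 days


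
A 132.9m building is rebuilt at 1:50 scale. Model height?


Model size = real / scale
= 132.9 / 50
= 2.6580 m

2.6580 m


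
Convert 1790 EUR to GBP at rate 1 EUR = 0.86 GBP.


Amount × rate = 1790 × 0.86
= 1539.40 GBP

1539.40 GBP


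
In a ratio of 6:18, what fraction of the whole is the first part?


Total parts = 6 + 18 = 24
First part: 6/24 = 1/4
= 1/4

1/4


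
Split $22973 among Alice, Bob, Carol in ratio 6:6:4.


Total parts = 6 + 6 + 4 = 16
Alice: 22973 × 6/16 = 8614.88
Bob: 22973 × 6/16 = 8614.88
Carol: 22973 × 4/16 = 5743.25
= Alice: $8614.88, Bob: $8614.88, Carol: $5743.25

Alice: $8614.88, Bob: $8614.88, Carol: $5743.25


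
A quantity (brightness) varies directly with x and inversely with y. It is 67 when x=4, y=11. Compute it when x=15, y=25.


z = k·x/y
Solve for k using the known point: k = z·y/x = 67×11/4 = 737/4 = 184.2500
Now evaluate at x=15, y=25:
z = k × 15 / 25 = (737 × 15) / (4 × 25) = 11055/100
= 110.5500

110.5500


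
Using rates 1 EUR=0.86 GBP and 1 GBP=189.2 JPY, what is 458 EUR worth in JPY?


Step 1: 458 EUR × 0.86 = 393.88 GBP
Step 2: 393.88 GBP × 189.2 = 74522.10 JPY
Implied rate EUR→JPY = 0.86 × 189.2 = 162.7120
= 74522.10 JPY

74522.10 JPY


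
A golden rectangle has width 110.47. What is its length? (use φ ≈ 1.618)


φ = (1 + √5) / 2 ≈ 1.618
Length = width × φ = 110.47 × 1.618 = 178.74046
≈ 178.74

178.74


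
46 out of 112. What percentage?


Percentage = (part / whole) × 100
= (46 / 112) × 100
≈ 41.07%

41.07%


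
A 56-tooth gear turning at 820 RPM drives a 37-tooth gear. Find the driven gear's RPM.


Gear ratio = 56:37 = 56:37
RPM_B = RPM_A × (teeth_A / teeth_B)
= 820 × (56/37)
= 1241.1 RPM

1241.1 RPM


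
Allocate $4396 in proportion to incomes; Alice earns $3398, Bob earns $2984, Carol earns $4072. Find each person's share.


Total income = 3398 + 2984 + 4072 = $10454
Alice: $4396 × 3398/10454 = $1428.89
Bob: $4396 × 2984/10454 = $1254.80
Carol: $4396 × 4072/10454 = $1712.31
= Alice: $1428.89, Bob: $1254.80, Carol: $1712.31

Alice: $1428.89, Bob: $1254.80, Carol: $1712.31


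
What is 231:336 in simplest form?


GCD(231, 336) = 21
231/21 : 336/21
= 11:16

11:16


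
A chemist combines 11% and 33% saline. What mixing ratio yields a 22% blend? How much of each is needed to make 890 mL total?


Let x parts of 11% mix with y parts of 33%.
11x + 33y = 22(x + y)
11x + 33y = 22x + 22y
x(11 - 22) = y(22 - 33)
x/y = (33 - 22)/(22 - 11) = 11/11
Simplify: 1:1
Total parts = 2; one part = 890/2 = 445.00 mL
11% solution: 1×445.00 = 445.00 mL
33% solution: 1×445.00 = 445.00 mL
= ratio 1:1; 445.00 mL and 445.00 mL

ratio 1:1; 445.00 mL and 445.00 mL


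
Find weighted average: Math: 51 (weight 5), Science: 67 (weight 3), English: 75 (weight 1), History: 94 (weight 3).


Numerator = 51×5 + 67×3 + 75×1 + 94×3
= 255 + 201 + 75 + 282
= 813
Total weight = 12
Weighted avg = 813/12
= 67.75

67.75


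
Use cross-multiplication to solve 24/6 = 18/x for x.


Cross multiply: 24 × x = 6 × 18
24x = 108
x = 108 / 24
= 4.50

4.50


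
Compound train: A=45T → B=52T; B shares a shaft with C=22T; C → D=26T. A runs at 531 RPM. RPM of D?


Stage 1: RPM_B = RPM_A × t_A/t_B = 531 × 45/52 = 23895/52 ≈ 459.52
B and C share a shaft → RPM_C = RPM_B
Stage 2: RPM_D = RPM_C × t_C/t_D = RPM_A × (t_A×t_C)/(t_B×t_D)
Overall ratio = (45×22)/(52×26) = 990/1352
RPM_D = 531 × 990/1352 = 525690/1352
≈ 388.82 RPM

388.82 RPM


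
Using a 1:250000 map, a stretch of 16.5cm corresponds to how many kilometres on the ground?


Real distance = map distance × scale
= 16.5cm × 250000
= 4125000 cm = 41250.0 m
= 41.250 km

41.250 km


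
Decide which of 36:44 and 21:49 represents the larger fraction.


36/44 = 0.8182
21/49 = 0.4286
0.8182 > 0.4286, so 36:44 is greater
= 36:44

36:44


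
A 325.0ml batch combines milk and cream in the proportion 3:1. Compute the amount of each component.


Total parts = 3 + 1 = 4
milk: 325.0 × 3/4 = 243.8ml
cream: 325.0 × 1/4 = 81.3ml
= 243.8ml and 81.3ml

243.8ml and 81.3ml


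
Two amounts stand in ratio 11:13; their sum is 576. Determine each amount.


Let A = 11k, B = 13k.
11k + 13k = 576
24k = 576 → k = 576/24 = 24
A = 11×24 = 264, B = 13×24 = 312
= A = 264, B = 312

A = 264, B = 312


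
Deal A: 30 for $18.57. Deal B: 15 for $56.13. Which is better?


Deal A: $18.57/30 = $0.6190/unit
Deal B: $56.13/15 = $3.7420/unit
A is cheaper per unit
= Deal A

Deal A


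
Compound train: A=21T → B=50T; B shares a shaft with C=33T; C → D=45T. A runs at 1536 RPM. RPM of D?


Stage 1: RPM_B = RPM_A × t_A/t_B = 1536 × 21/50 = 32256/50 = 645.12
B and C share a shaft → RPM_C = RPM_B
Stage 2: RPM_D = RPM_C × t_C/t_D = RPM_A × (t_A×t_C)/(t_B×t_D)
Overall ratio = (21×33)/(50×45) = 693/2250
RPM_D = 1536 × 693/2250 = 1064448/2250
≈ 473.09 RPM

473.09 RPM


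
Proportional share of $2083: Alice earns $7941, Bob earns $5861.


Total income = 7941 + 5861 = $13802
Alice: $2083 × 7941/13802 = $1198.46
Bob: $2083 × 5861/13802 = $884.54
= Alice: $1198.46, Bob: $884.54

Alice: $1198.46, Bob: $884.54


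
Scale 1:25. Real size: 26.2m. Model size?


Model size = real / scale
= 26.2 / 25
= 1.0480 m

1.0480 m


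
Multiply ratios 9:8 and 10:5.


Compound ratio = (9×10) : (8×5)
= 90:40
GCD = 10
= 9:4

9:4


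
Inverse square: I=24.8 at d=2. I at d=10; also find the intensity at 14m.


I₁d₁² = I₂d₂²
I at 10m = 24.8 × (2/10)² = 24.8 × 4/100 = 99.2/100 = 0.9920
I at 14m = 24.8 × (2/14)² = 24.8 × 4/196 = 99.2/196 ≈ 0.5061
= 0.9920 and 0.5061

0.9920 and 0.5061


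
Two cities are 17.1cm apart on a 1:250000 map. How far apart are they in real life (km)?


Real distance = map distance × scale
= 17.1cm × 250000
= 4275000 cm = 42750.0 m
= 42.750 km

42.750 km


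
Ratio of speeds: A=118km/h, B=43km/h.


Ratio = 118:43
GCD = 1
Simplified = 118:43
Time ratio (same distance) = 43:118
Speed ratio = 118:43

118:43


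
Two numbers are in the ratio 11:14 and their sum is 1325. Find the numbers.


Let A = 11k, B = 14k.
11k + 14k = 1325
25k = 1325 → k = 1325/25 = 53
A = 11×53 = 583, B = 14×53 = 742
= A = 583, B = 742

A = 583, B = 742


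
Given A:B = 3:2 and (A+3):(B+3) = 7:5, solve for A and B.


Let A = 3k, B = 2k.
(3k + 3) / (2k + 3) = 7/5
Cross-multiply: 5(3k + 3) = 7(2k + 3)
15k + 15 = 14k + 21
15k - 14k = 21 - 15
1k = 6
k = 6/1 = 6
A = 3×6 = 18, B = 2×6 = 12
= A = 18, B = 12

A = 18, B = 12


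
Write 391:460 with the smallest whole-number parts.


GCD(391, 460) = 23
391/23 : 460/23
= 17:20

17:20


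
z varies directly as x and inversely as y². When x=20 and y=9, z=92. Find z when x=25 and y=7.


z = k·x/y²
Solve for k using the known point: k = z·y²/x = 92×81/20 = 7452/20 = 372.6000
Now evaluate at x=25, y=7:
z = k × 25 / 49 = (7452 × 25) / (20 × 49) = 186300/980
≈ 190.1020

190.1020


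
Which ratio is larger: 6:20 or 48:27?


6/20 = 0.3000
48/27 = 1.7778
0.3000 < 1.7778, so 6:20 is less
= 48:27

48:27


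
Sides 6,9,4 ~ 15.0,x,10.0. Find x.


Scale factor = 15.0/6 = 2.5
Missing side = 9 × 2.5
= 22.5

22.5


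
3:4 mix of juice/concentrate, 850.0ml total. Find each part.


Total parts = 3 + 4 = 7
juice: 850.0 × 3/7 = 364.3ml
concentrate: 850.0 × 4/7 = 485.7ml
= 364.3ml and 485.7ml

364.3ml and 485.7ml


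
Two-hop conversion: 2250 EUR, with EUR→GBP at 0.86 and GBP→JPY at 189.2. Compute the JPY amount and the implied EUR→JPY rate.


Step 1: 2250 EUR × 0.86 = 1935.00 GBP
Step 2: 1935.00 GBP × 189.2 = 366102.00 JPY
Implied rate EUR→JPY = 0.86 × 189.2 = 162.7120
= 366102.00 JPY; implied rate 162.7120 JPY/EUR

366102.00 JPY; implied rate 162.7120 JPY/EUR


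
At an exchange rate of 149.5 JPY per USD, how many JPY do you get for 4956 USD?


Amount × rate = 4956 × 149.5
= 740922.00 JPY

740922.00 JPY


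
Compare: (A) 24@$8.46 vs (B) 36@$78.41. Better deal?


Deal A: $8.46/24 = $0.3525/unit
Deal B: $78.41/36 = $2.1781/unit
A is cheaper per unit
= Deal A

Deal A


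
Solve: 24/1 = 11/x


Cross multiply: 24 × x = 1 × 11
24x = 11
x = 11 / 24
= 0.46

0.46


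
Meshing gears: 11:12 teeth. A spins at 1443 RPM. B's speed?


Gear ratio = 11:12 = 11:12
RPM_B = RPM_A × (teeth_A / teeth_B)
= 1443 × (11/12)
= 1322.8 RPM

1322.8 RPM


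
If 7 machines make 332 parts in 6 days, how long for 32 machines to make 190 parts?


Days ∝ work / workers, so d₂ = d₁ × (m₁/m₂) × (w₂/w₁)
Workers factor (inverse): 7/32 ≈ 0.2188
Work factor (direct): 190/332 ≈ 0.5723
d₂ = 6 × 7/32 × 190/332 = (6 × 7 × 190) / (32 × 332) = 7980/10624
≈ 0.75 days

0.75 days


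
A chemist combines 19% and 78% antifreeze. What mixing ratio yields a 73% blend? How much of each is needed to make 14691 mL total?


Let x parts of 19% mix with y parts of 78%.
19x + 78y = 73(x + y)
19x + 78y = 73x + 73y
x(19 - 73) = y(73 - 78)
x/y = (78 - 73)/(73 - 19) = 5/54
Simplify: 5:54
Total parts = 59; one part = 14691/59 = 249.00 mL
19% solution: 5×249.00 = 1245.00 mL
78% solution: 54×249.00 = 13446.00 mL
= ratio 5:54; 1245.00 mL and 13446.00 mL

ratio 5:54; 1245.00 mL and 13446.00 mL


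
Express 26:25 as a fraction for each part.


Total parts = 26 + 25 = 51
First part: 26/51 = 26/51
Second part: 25/51 = 25/51
= 26/51 and 25/51

26/51 and 25/51


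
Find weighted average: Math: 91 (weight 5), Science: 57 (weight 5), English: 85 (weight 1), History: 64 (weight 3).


Numerator = 91×5 + 57×5 + 85×1 + 64×3
= 455 + 285 + 85 + 192
= 1017
Total weight = 14
Weighted avg = 1017/14
= 72.64

72.64


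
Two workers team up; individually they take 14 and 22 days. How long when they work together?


Rate of A = 1/14 per day
Rate of B = 1/22 per day
Combined rate = 1/14 + 1/22 = 36/308 ≈ 0.1169 per day
Days = 1 / combined rate = 308/36
≈ 8.56 days

8.56 days


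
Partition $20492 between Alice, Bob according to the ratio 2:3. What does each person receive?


Total parts = 2 + 3 = 5
Alice: 20492 × 2/5 = 8196.80
Bob: 20492 × 3/5 = 12295.20
= Alice: $8196.80, Bob: $12295.20

Alice: $8196.80, Bob: $12295.20


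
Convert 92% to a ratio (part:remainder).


92% means 92 parts out of 100; remainder = 8
Part : remainder = 92:8
GCD = 4
= 23:2

23:2


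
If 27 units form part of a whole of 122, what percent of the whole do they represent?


Percentage = (part / whole) × 100
= (27 / 122) × 100
≈ 22.13%

22.13%


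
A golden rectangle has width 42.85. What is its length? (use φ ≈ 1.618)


φ = (1 + √5) / 2 ≈ 1.618
Length = width × φ = 42.85 × 1.618 = 69.3313
≈ 69.33

69.33


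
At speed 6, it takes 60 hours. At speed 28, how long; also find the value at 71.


Inverse proportion: x × y = constant
k = 6 × 60 = 360
At x=28: k/28 = 12.86
At x=71: k/71 = 5.07
= 12.86 and 5.07

12.86 and 5.07


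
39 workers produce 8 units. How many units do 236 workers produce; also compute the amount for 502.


Direct proportion: y/x = constant
k = 8/39 ≈ 0.2051
y at x=236: k × 236 = 8 × 236 / 39 = 1888/39 ≈ 48.41
y at x=502: k × 502 = 8 × 502 / 39 = 4016/39 ≈ 102.97
= 48.41 and 102.97

48.41 and 102.97


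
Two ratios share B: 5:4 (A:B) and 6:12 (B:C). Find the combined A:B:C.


Match B: multiply A:B by 6 → 30:24
Multiply B:C by 4 → 24:48
Combined: 30:24:48
GCD = 6
= 5:4:8

5:4:8


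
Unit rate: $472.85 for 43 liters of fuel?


Unit rate = total / quantity
= 472.85 / 43
= $11.00 per unit

$11.00 per unit


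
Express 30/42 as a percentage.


Percentage = (part / whole) × 100
= (30 / 42) × 100
≈ 71.43%

71.43%


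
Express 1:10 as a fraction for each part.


Total parts = 1 + 10 = 11
First part: 1/11 = 1/11
Second part: 10/11 = 10/11
= 1/11 and 10/11

1/11 and 10/11


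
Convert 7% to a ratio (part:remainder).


7% means 7 parts out of 100; remainder = 93
Part : remainder = 7:93
GCD = 1
= 7:93

7:93


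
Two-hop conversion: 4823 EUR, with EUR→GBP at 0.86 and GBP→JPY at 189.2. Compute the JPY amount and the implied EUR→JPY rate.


Step 1: 4823 EUR × 0.86 = 4147.78 GBP
Step 2: 4147.78 GBP × 189.2 = 784759.98 JPY
Implied rate EUR→JPY = 0.86 × 189.2 = 162.7120
= 784759.98 JPY; implied rate 162.7120 JPY/EUR

784759.98 JPY; implied rate 162.7120 JPY/EUR


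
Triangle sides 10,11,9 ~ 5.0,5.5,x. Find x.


Scale factor = 5.0/10 = 0.5
Missing side = 9 × 0.5
= 4.5

4.5


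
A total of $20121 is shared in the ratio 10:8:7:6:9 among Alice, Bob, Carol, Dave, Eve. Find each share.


Total parts = 10 + 8 + 7 + 6 + 9 = 40
Alice: 20121 × 10/40 = 5030.25
Bob: 20121 × 8/40 = 4024.20
Carol: 20121 × 7/40 = 3521.18
Dave: 20121 × 6/40 = 3018.15
Eve: 20121 × 9/40 = 4527.23
= Alice: $5030.25, Bob: $4024.20, Carol: $3521.18, Dave: $3018.15, Eve: $4527.23

Alice: $5030.25, Bob: $4024.20, Carol: $3521.18, Dave: $3018.15, Eve: $4527.23


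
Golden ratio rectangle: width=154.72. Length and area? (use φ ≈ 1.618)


φ = (1 + √5) / 2 ≈ 1.618
Length = width × φ = 154.72 × 1.618 = 250.33696
≈ 250.34
Area = width × length = 154.72 × 250.33696 = 38732.1344512 ≈ 38732.13
= Length: 250.34, Area: 38732.13

Length: 250.34, Area: 38732.13


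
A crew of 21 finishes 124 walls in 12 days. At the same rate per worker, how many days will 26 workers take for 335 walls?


Days ∝ work / workers, so d₂ = d₁ × (m₁/m₂) × (w₂/w₁)
Workers factor (inverse): 21/26 ≈ 0.8077
Work factor (direct): 335/124 ≈ 2.7016
d₂ = 12 × 21/26 × 335/124 = (12 × 21 × 335) / (26 × 124) = 84420/3224
≈ 26.18 days

26.18 days


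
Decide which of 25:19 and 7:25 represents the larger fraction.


25/19 = 1.3158
7/25 = 0.2800
1.3158 > 0.2800, so 25:19 is greater
= 25:19

25:19


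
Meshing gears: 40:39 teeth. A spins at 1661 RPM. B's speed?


Gear ratio = 40:39 = 40:39
RPM_B = RPM_A × (teeth_A / teeth_B)
= 1661 × (40/39)
= 1703.6 RPM

1703.6 RPM


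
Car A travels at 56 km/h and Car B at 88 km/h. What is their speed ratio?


Ratio = 56:88
GCD = 8
Simplified = 7:11
Time ratio (same distance) = 11:7
Speed ratio = 7:11

7:11


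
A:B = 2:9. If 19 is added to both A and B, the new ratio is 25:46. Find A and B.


Let A = 2k, B = 9k.
(2k + 19) / (9k + 19) = 25/46
Cross-multiply: 46(2k + 19) = 25(9k + 19)
92k + 874 = 225k + 475
92k - 225k = 475 - 874
-133k = -399
k = -399/-133 = 3
A = 2×3 = 6, B = 9×3 = 27
= A = 6, B = 27

A = 6, B = 27


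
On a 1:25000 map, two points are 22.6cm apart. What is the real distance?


Real distance = map distance × scale
= 22.6cm × 25000
= 565000 cm = 5650.0 m
= 5.650 km

5.650 km


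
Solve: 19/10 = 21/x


Cross multiply: 19 × x = 10 × 21
19x = 210
x = 210 / 19
= 11.05

11.05


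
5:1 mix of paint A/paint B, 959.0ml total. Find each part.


Total parts = 5 + 1 = 6
paint A: 959.0 × 5/6 = 799.2ml
paint B: 959.0 × 1/6 = 159.8ml
= 799.2ml and 159.8ml

799.2ml and 159.8ml


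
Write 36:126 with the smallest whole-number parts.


GCD(36, 126) = 18
36/18 : 126/18
= 2:7

2:7


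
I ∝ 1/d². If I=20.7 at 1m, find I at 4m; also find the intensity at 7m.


I₁d₁² = I₂d₂²
I at 4m = 20.7 × (1/4)² = 20.7 × 1/16 = 20.7/16 ≈ 1.2938
I at 7m = 20.7 × (1/7)² = 20.7 × 1/49 = 20.7/49 ≈ 0.4224
= 1.2938 and 0.4224

1.2938 and 0.4224


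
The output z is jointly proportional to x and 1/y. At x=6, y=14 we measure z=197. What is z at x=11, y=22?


z = k·x/y
Solve for k using the known point: k = z·y/x = 197×14/6 = 2758/6 ≈ 459.6667
Now evaluate at x=11, y=22:
z = k × 11 / 22 = (2758 × 11) / (6 × 22) = 30338/132
≈ 229.8333

229.8333


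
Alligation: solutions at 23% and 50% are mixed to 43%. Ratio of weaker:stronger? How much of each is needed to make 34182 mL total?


Let x parts of 23% mix with y parts of 50%.
23x + 50y = 43(x + y)
23x + 50y = 43x + 43y
x(23 - 43) = y(43 - 50)
x/y = (50 - 43)/(43 - 23) = 7/20
Simplify: 7:20
Total parts = 27; one part = 34182/27 = 1266.00 mL
23% solution: 7×1266.00 = 8862.00 mL
50% solution: 20×1266.00 = 25320.00 mL
= ratio 7:20; 8862.00 mL and 25320.00 mL

ratio 7:20; 8862.00 mL and 25320.00 mL
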